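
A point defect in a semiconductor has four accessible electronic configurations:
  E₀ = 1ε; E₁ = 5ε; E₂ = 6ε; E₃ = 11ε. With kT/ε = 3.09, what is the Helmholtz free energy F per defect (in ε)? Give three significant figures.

Eᵢ/kT = 0.32362, 1.6181, 1.9417, 3.5599.
Z = Σ e^(−Eᵢ/kT) = e^(−0.32362) + e^(−1.6181) + e^(−1.9417) + e^(−3.5599) = 0.72353 + 0.19828 + 0.14346 + 0.028442 = 1.0937.
F = −kT ln Z = −3.09 × ln(1.0937) = −3.09 × 0.089566 = -0.277 ε.

-0.277 ε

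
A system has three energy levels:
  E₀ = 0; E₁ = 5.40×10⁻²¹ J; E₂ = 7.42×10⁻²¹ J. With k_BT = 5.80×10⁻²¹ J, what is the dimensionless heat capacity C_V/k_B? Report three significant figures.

Eᵢ/kT = 0, 0.93103, 1.2793.
Z = Σ e^(−Eᵢ/kT) = e^(−0) + e^(−0.93103) + e^(−1.2793) = 1.0000 + 0.39415 + 0.27823 = 1.6724.
⟨E⟩ = 2.5071, ⟨E²⟩ = 16.032.
C_V/k_B = (⟨E²⟩ − ⟨E⟩²)/(kT)² = (16.032 − 6.2856)/33.640 = 0.290.

0.290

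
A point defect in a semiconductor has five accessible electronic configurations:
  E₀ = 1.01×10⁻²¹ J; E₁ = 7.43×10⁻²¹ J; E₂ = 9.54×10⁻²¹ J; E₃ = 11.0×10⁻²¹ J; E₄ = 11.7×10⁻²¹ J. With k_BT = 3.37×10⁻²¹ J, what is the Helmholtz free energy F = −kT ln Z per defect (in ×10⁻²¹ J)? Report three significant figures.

0.0696 ×10⁻²¹ J

Eᵢ/kT = 0.29970, 2.2047, 2.8309, 3.2641, 3.4718.
Z = Σ e^(−Eᵢ/kT) = e^(−0.29970) + e^(−2.2047) + e^(−2.8309) + e^(−3.2641) + e^(−3.4718) = 0.74104 + 0.11028 + 0.058960 + 0.038231 + 0.031061 = 0.97957.
F = −kT ln Z = −3.37 × ln(0.97957) = −3.37 × -0.020642 = 0.0696 ×10⁻²¹ J.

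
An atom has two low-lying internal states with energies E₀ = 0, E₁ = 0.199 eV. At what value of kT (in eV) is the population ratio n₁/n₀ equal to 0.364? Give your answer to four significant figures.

0.1969 eV

n₁/n₀ = exp[−(E₁−E₀)/kT] = 0.364.
⇒ (E₁−E₀)/kT = ln(1/0.364) = ln(2.74725) = 1.01060.
kT = 0.199 eV / 1.01060 = 0.1969 eV.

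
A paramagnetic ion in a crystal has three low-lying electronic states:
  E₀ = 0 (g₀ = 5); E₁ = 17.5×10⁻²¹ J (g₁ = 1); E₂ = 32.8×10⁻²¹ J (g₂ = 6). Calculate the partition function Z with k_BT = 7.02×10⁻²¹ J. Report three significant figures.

Z = 5.14

Eᵢ/kT = 0, 2.4929, 4.6724.
Z = Σ gᵢe^(−Eᵢ/kT) = 5·e^(−0) + 1·e^(−2.4929) + 6·e^(−4.6724) = 5.0000 + 0.082670 + 0.056099 = 5.1388.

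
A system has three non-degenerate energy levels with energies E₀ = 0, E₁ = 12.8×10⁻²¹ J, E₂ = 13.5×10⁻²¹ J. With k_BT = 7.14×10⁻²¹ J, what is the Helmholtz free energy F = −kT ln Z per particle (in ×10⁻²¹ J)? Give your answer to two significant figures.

-2.0 ×10⁻²¹ J

Eᵢ/kT = 0, 1.793, 1.891.
Z = Σ e^(−Eᵢ/kT) = e^(−0) + e^(−1.793) + e^(−1.891) = 1.000 + 0.1665 + 0.1509 = 1.317.
F = −kT ln Z = −7.14 × ln(1.317) = −7.14 × 0.2754 = -2.0 ×10⁻²¹ J.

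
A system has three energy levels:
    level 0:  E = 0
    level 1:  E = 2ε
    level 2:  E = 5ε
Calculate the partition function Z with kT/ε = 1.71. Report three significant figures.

Eᵢ/kT = 0, 1.1696, 2.9240.
Z = Σ e^(−Eᵢ/kT) = e^(−0) + e^(−1.1696) + e^(−2.9240) = 1.0000 + 0.31049 + 0.053718 = 1.3642.

Z = 1.36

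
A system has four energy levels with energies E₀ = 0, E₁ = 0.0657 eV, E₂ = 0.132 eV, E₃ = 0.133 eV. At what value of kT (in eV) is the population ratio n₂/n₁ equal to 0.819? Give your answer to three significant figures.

0.332 eV

n₂/n₁ = exp[−(E₂−E₁)/kT] = 0.819.
⇒ (E₂−E₁)/kT = ln(1/0.819) = ln(1.2210) = 0.19967.
kT = 0.0663 eV / 0.19967 = 0.332 eV.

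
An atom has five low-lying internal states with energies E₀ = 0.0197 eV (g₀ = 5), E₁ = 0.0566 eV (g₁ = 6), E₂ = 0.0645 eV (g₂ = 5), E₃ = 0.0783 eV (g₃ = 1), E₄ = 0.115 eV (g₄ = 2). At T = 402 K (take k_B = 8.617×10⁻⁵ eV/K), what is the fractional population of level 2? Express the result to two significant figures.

k_BT = 8.617×10⁻⁵ × 402 K = 0.03464 eV.
Eᵢ/kT = 0.5687, 1.634, 1.862, 2.260, 3.320.
Z = Σ gᵢe^(−Eᵢ/kT) = 5·e^(−0.5687) + 6·e^(−1.634) + 5·e^(−1.862) + 1·e^(−2.260) + 2·e^(−3.320) = 2.831 + 1.171 + 0.7768 + 0.1044 + 0.07231 = 4.956.
P₂ = g₂ e^(−E₂/kT) / Z = 0.7768/4.956 = 0.16.

0.16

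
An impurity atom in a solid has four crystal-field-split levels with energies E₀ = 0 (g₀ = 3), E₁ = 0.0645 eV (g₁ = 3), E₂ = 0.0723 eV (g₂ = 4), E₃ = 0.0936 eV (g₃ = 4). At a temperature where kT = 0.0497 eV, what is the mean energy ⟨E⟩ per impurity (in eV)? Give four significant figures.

Eᵢ/kT = 0, 1.29779, 1.45473, 1.88330.
Z = Σ gᵢe^(−Eᵢ/kT) = 3·e^(−0) + 3·e^(−1.29779) + 4·e^(−1.45473) + 4·e^(−1.88330) = 3.00000 + 0.819404 + 0.933854 + 0.608350 = 5.36161.
⟨E⟩ = Σ Eᵢ gᵢe^(−Eᵢ/kT) / Z = (0·3.00000 + 0.0645·0.819404 + 0.0723·0.933854 + 0.0936·0.608350) / 5.36161 = 0.03307 eV.

0.03307 eV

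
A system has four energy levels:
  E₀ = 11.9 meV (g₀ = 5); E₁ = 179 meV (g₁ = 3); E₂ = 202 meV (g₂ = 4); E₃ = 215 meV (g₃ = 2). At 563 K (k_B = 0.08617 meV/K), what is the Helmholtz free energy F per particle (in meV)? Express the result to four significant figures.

-68.14 meV

k_BT = 0.08617 × 563 K = 48.5137 meV.
Eᵢ/kT = 0.245292, 3.68968, 4.16377, 4.43174.
Z = Σ gᵢe^(−Eᵢ/kT) = 5·e^(−0.245292) + 3·e^(−3.68968) + 4·e^(−4.16377) + 2·e^(−4.43174) = 3.91238 + 0.0749400 + 0.0621953 + 0.0237876 = 4.07330.
F = −kT ln Z = −48.5137 × ln(4.07330) = −48.5137 × 1.40445 = -68.14 meV.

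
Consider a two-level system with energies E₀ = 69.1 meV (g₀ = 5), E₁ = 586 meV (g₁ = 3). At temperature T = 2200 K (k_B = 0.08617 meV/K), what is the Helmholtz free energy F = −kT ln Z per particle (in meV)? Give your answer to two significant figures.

-240 meV

k_BT = 0.08617 × 2200 K = 189.6 meV.
Eᵢ/kT = 0.3645, 3.091.
Z = Σ gᵢe^(−Eᵢ/kT) = 5·e^(−0.3645) + 3·e^(−3.091) = 3.473 + 0.1364 = 3.609.
F = −kT ln Z = −189.6 × ln(3.609) = −189.6 × 1.283 = -240 meV.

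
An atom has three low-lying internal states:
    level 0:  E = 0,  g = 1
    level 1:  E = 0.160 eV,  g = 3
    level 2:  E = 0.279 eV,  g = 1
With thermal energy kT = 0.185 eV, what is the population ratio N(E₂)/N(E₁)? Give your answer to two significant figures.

n₂/n₁ = (g₂/g₁) exp[−(E₂−E₁)/kT] = (1/3) × exp(−(0.119 eV)/(0.185 eV)) = (1/3) × exp(-0.6432) = 0.18.

0.18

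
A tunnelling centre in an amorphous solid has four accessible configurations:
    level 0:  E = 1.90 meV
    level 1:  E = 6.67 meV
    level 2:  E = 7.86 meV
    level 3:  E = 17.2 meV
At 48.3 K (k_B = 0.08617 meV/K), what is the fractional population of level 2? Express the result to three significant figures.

0.151

k_BT = 0.08617 × 48.3 K = 4.1620 meV.
Eᵢ/kT = 0.45651, 1.6026, 1.8885, 4.1326.
Z = Σ e^(−Eᵢ/kT) = e^(−0.45651) + e^(−1.6026) + e^(−1.8885) + e^(−4.1326) = 0.63349 + 0.20137 + 0.15130 + 0.016041 = 1.0022.
P₂ = e^(−E₂/kT) / Z = 0.15130/1.0022 = 0.151.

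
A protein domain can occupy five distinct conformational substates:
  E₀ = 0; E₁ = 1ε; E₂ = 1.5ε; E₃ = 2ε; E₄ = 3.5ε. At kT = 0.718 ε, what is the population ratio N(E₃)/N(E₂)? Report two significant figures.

n₃/n₂ = exp[−(E₃−E₂)/kT] = exp(−(0.5ε)/(0.718ε)) = exp(-0.6964) = 0.50.

0.50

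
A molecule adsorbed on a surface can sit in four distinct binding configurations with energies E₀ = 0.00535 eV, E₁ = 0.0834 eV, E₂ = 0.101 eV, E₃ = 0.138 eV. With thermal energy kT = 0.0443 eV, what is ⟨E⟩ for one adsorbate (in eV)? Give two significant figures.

0.029 eV

Eᵢ/kT = 0.1208, 1.883, 2.280, 3.115.
Z = Σ e^(−Eᵢ/kT) = e^(−0.1208) + e^(−1.883) + e^(−2.280) + e^(−3.115) = 0.8862 + 0.1521 + 0.1023 + 0.04438 = 1.185.
⟨E⟩ = Σ Eᵢ e^(−Eᵢ/kT) / Z = (0.00535·0.8862 + 0.0834·0.1521 + 0.101·0.1023 + 0.138·0.04438) / 1.185 = 0.029 eV.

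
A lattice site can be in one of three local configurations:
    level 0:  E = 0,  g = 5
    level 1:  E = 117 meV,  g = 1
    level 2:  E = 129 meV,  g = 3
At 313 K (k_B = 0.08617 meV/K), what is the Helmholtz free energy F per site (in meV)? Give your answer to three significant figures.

k_BT = 0.08617 × 313 K = 26.971 meV.
Eᵢ/kT = 0, 4.3380, 4.7829.
Z = Σ gᵢe^(−Eᵢ/kT) = 5·e^(−0) + 1·e^(−4.3380) + 3·e^(−4.7829) = 5.0000 + 0.013063 + 0.025115 = 5.0382.
F = −kT ln Z = −26.971 × ln(5.0382) = −26.971 × 1.6170 = -43.6 meV.

-43.6 meV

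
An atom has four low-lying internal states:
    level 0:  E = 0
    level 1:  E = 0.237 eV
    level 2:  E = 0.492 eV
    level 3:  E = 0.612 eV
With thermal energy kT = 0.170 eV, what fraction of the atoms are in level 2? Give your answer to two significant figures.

0.042

Eᵢ/kT = 0, 1.394, 2.894, 3.600.
Z = Σ e^(−Eᵢ/kT) = e^(−0) + e^(−1.394) + e^(−2.894) + e^(−3.600) = 1.000 + 0.2481 + 0.05535 + 0.02732 = 1.331.
P₂ = e^(−E₂/kT) / Z = 0.05535/1.331 = 0.042.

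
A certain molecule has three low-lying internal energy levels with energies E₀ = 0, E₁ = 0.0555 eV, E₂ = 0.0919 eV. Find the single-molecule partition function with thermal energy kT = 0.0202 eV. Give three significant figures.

Eᵢ/kT = 0, 2.7475, 4.5495.
Z = Σ e^(−Eᵢ/kT) = e^(−0) + e^(−2.7475) + e^(−4.5495) = 1.0000 + 0.064088 + 0.010572 = 1.0747.

Z = 1.07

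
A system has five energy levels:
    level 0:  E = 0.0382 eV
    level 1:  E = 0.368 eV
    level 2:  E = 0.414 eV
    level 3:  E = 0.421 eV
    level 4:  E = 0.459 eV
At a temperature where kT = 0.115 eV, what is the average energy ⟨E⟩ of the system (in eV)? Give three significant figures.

Eᵢ/kT = 0.33217, 3.2000, 3.6000, 3.6609, 3.9913.
Z = Σ e^(−Eᵢ/kT) = e^(−0.33217) + e^(−3.2000) + e^(−3.6000) + e^(−3.6609) + e^(−3.9913) = 0.71737 + 0.040762 + 0.027324 + 0.025709 + 0.018476 = 0.82964.
⟨E⟩ = Σ Eᵢ e^(−Eᵢ/kT) / Z = (0.0382·0.71737 + 0.368·0.040762 + 0.414·0.027324 + 0.421·0.025709 + 0.459·0.018476) / 0.82964 = 0.0880 eV.

0.0880 eV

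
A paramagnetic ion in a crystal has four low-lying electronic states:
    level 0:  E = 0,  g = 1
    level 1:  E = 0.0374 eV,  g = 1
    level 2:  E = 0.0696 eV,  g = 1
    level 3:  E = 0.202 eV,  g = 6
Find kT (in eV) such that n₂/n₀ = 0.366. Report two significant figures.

0.069 eV

n₂/n₀ = (g₂/g₀) exp[−(E₂−E₀)/kT] = 0.366.
⇒ (E₂−E₀)/kT = ln((1/1)/0.366) = ln(2.732) = 1.005.
kT = 0.0696 eV / 1.005 = 0.069 eV.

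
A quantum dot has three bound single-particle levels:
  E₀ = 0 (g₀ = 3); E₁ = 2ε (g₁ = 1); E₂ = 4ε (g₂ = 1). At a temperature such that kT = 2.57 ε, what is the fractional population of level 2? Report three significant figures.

0.0575

Eᵢ/kT = 0, 0.77821, 1.5564.
Z = Σ gᵢe^(−Eᵢ/kT) = 3·e^(−0) + 1·e^(−0.77821) + 1·e^(−1.5564) = 3.0000 + 0.45923 + 0.21089 = 3.6701.
P₂ = g₂ e^(−E₂/kT) / Z = 0.21089/3.6701 = 0.0575.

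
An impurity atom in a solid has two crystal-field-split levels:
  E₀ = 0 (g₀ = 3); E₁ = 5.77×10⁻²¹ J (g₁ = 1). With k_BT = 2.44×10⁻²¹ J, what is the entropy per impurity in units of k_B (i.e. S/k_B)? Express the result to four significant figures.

Eᵢ/kT = 0, 2.36475.
Z = Σ gᵢe^(−Eᵢ/kT) = 3·e^(−0) + 1·e^(−2.36475) = 3.00000 + 0.0939728 = 3.09397.
⟨E⟩ = Σ EᵢPᵢ = 0.175252 ×10⁻²¹ J.
S/k_B = ln Z + ⟨E⟩/kT = ln(3.09397) + 0.175252/2.44 = 1.12946 + 0.0718246 = 1.201.

1.201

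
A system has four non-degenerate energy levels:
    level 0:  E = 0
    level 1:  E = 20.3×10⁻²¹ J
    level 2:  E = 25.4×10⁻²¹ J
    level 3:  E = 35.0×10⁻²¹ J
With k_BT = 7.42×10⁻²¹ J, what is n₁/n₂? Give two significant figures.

2.0

n₁/n₂ = exp[−(E₁−E₂)/kT] = exp(−(-5.1 ×10⁻²¹ J)/(7.42 ×10⁻²¹ J)) = exp(0.6873) = 2.0.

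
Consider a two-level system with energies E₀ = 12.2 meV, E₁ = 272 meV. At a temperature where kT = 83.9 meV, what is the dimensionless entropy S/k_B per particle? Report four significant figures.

0.1781

Eᵢ/kT = 0.145411, 3.24195.
Z = Σ e^(−Eᵢ/kT) = e^(−0.145411) + e^(−3.24195) = 0.864667 + 0.0390876 = 0.903755.
⟨E⟩ = Σ EᵢPᵢ = 23.4364 meV.
S/k_B = ln Z + ⟨E⟩/kT = ln(0.903755) + 23.4364/83.9 = -0.101197 + 0.279337 = 0.1781.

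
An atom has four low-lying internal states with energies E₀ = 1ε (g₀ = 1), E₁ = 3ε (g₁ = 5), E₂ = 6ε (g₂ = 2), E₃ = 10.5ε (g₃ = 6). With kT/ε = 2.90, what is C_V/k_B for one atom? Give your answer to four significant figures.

0.5758

Eᵢ/kT = 0.344828, 1.03448, 2.06897, 3.62069.
Z = Σ gᵢe^(−Eᵢ/kT) = 1·e^(−0.344828) + 5·e^(−1.03448) + 2·e^(−2.06897) + 6·e^(−3.62069) = 0.708342 + 1.77706 + 0.252632 + 0.160585 = 2.89862.
⟨E⟩ = 3.18823 ε, ⟨E²⟩ = 15.0075 ε².
C_V/k_B = (⟨E²⟩ − ⟨E⟩²)/(kT)² = (15.0075 − 10.1648)/8.41000 = 0.5758.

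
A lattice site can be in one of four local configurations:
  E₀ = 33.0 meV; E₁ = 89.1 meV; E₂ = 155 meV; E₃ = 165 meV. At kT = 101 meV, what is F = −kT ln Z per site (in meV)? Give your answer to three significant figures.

Eᵢ/kT = 0.32673, 0.88218, 1.5347, 1.6337.
Z = Σ e^(−Eᵢ/kT) = e^(−0.32673) + e^(−0.88218) + e^(−1.5347) + e^(−1.6337) = 0.72128 + 0.41388 + 0.21552 + 0.19521 = 1.5459.
F = −kT ln Z = −101 × ln(1.5459) = −101 × 0.43561 = -44.0 meV.

-44.0 meV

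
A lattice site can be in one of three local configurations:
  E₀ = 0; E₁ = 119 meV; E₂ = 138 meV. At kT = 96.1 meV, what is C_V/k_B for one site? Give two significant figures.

Eᵢ/kT = 0, 1.238, 1.436.
Z = Σ e^(−Eᵢ/kT) = e^(−0) + e^(−1.238) + e^(−1.436) = 1.000 + 0.2900 + 0.2379 = 1.528.
⟨E⟩ = 44.07 meV, ⟨E²⟩ = 5653 meV².
C_V/k_B = (⟨E²⟩ − ⟨E⟩²)/(kT)² = (5653 − 1942)/9235 = 0.40.

0.40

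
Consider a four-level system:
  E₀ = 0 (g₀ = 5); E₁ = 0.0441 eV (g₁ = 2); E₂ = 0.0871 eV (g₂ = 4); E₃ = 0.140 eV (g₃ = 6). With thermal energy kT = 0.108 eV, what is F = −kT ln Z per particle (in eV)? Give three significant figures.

-0.246 eV

Eᵢ/kT = 0, 0.40833, 0.80648, 1.2963.
Z = Σ gᵢe^(−Eᵢ/kT) = 5·e^(−0) + 2·e^(−0.40833) + 4·e^(−0.80648) + 6·e^(−1.2963) = 5.0000 + 1.3295 + 1.7857 + 1.6413 = 9.7565.
F = −kT ln Z = −0.108 × ln(9.7565) = −0.108 × 2.2779 = -0.246 eV.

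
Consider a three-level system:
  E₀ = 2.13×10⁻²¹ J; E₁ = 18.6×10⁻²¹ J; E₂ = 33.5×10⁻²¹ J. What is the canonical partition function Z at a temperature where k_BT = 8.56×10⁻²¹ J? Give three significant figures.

Z = 0.914

Eᵢ/kT = 0.24883, 2.1729, 3.9136.
Z = Σ e^(−Eᵢ/kT) = e^(−0.24883) + e^(−2.1729) + e^(−3.9136) = 0.77971 + 0.11385 + 0.019968 = 0.91353.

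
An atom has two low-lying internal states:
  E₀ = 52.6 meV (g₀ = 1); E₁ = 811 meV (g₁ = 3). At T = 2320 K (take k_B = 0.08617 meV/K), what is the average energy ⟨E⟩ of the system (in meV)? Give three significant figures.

101 meV

k_BT = 0.08617 × 2320 K = 199.91 meV.
Eᵢ/kT = 0.26312, 4.0568.
Z = Σ gᵢe^(−Eᵢ/kT) = 1·e^(−0.26312) + 3·e^(−4.0568) = 0.76865 + 0.051913 = 0.82056.
⟨E⟩ = Σ Eᵢ gᵢe^(−Eᵢ/kT) / Z = (52.6·0.76865 + 811·0.051913) / 0.82056 = 101 meV.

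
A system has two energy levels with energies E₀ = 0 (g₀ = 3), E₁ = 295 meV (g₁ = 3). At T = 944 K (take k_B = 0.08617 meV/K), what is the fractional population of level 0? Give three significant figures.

0.974

k_BT = 0.08617 × 944 K = 81.344 meV.
Eᵢ/kT = 0, 3.6266.
Z = Σ gᵢe^(−Eᵢ/kT) = 3·e^(−0) + 3·e^(−3.6266) = 3.0000 + 0.079819 = 3.0798.
P₀ = g₀ e^(−E₀/kT) / Z = 3.0000/3.0798 = 0.974.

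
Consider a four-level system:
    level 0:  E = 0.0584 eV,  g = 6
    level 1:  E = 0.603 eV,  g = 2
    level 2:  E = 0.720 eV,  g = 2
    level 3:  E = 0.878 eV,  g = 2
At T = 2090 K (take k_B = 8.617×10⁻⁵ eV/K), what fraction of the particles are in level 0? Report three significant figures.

k_BT = 8.617×10⁻⁵ × 2090 K = 0.18010 eV.
Eᵢ/kT = 0.32426, 3.3481, 3.9978, 4.8751.
Z = Σ gᵢe^(−Eᵢ/kT) = 6·e^(−0.32426) + 2·e^(−3.3481) + 2·e^(−3.9978) + 2·e^(−4.8751) = 4.3384 + 0.070302 + 0.036712 + 0.015269 = 4.4607.
P₀ = g₀ e^(−E₀/kT) / Z = 4.3384/4.4607 = 0.973.

0.973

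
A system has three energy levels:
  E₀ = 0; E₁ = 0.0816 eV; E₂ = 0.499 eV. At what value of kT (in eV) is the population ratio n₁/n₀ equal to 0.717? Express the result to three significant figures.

n₁/n₀ = exp[−(E₁−E₀)/kT] = 0.717.
⇒ (E₁−E₀)/kT = ln(1/0.717) = ln(1.3947) = 0.33268.
kT = 0.0816 eV / 0.33268 = 0.245 eV.

0.245 eV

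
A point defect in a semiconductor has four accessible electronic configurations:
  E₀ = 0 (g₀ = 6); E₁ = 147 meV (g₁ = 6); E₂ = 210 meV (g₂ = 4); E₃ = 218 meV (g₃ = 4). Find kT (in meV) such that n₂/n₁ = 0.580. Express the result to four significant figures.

n₂/n₁ = (g₂/g₁) exp[−(E₂−E₁)/kT] = 0.580.
⇒ (E₂−E₁)/kT = ln((4/6)/0.580) = ln(1.14943) = 0.139266.
kT = 63 meV / 0.139266 = 452.4 meV.

452.4 meV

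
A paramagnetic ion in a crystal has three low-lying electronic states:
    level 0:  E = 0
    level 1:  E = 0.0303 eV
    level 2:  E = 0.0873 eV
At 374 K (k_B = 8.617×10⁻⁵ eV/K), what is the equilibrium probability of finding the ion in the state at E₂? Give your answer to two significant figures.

k_BT = 8.617×10⁻⁵ × 374 K = 0.03223 eV.
Eᵢ/kT = 0, 0.9401, 2.709.
Z = Σ e^(−Eᵢ/kT) = e^(−0) + e^(−0.9401) + e^(−2.709) = 1.000 + 0.3906 + 0.06660 = 1.457.
P₂ = e^(−E₂/kT) / Z = 0.06660/1.457 = 0.046.

0.046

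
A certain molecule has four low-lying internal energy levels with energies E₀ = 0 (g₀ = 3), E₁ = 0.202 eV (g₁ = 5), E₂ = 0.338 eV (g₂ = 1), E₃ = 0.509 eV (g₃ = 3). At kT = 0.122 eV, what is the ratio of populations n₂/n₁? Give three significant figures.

n₂/n₁ = (g₂/g₁) exp[−(E₂−E₁)/kT] = (1/5) × exp(−(0.136 eV)/(0.122 eV)) = (1/5) × exp(-1.1148) = 0.0656.

0.0656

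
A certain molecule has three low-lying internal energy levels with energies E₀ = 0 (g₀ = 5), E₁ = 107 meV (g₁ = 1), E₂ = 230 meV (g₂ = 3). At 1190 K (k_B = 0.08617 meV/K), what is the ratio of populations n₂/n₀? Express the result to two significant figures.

k_BT = 0.08617 × 1190 K = 102.5 meV.
n₂/n₀ = (g₂/g₀) exp[−(E₂−E₀)/kT] = (3/5) × exp(−(230 meV)/(102.5 meV)) = (3/5) × exp(-2.244) = 0.064.

0.064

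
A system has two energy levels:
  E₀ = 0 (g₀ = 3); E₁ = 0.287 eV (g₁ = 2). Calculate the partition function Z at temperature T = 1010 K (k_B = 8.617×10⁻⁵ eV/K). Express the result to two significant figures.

Z = 3.1

k_BT = 8.617×10⁻⁵ × 1010 K = 0.08703 eV.
Eᵢ/kT = 0, 3.298.
Z = Σ gᵢe^(−Eᵢ/kT) = 3·e^(−0) + 2·e^(−3.298) = 3.000 + 0.07391 = 3.074.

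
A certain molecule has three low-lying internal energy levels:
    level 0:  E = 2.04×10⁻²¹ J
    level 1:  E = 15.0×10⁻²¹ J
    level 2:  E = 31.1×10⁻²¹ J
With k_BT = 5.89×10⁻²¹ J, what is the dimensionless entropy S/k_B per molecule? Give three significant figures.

0.361

Eᵢ/kT = 0.34635, 2.5467, 5.2801.
Z = Σ e^(−Eᵢ/kT) = e^(−0.34635) + e^(−2.5467) + e^(−5.2801) = 0.70726 + 0.078340 + 0.0050919 = 0.79069.
⟨E⟩ = Σ EᵢPᵢ = 3.5112 ×10⁻²¹ J.
S/k_B = ln Z + ⟨E⟩/kT = ln(0.79069) + 3.5112/5.89 = -0.23485 + 0.59613 = 0.361.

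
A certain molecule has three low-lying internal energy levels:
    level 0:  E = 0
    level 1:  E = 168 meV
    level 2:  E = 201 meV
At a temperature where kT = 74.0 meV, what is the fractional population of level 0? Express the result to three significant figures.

Eᵢ/kT = 0, 2.2703, 2.7162.
Z = Σ e^(−Eᵢ/kT) = e^(−0) + e^(−2.2703) + e^(−2.7162) = 1.0000 + 0.10328 + 0.066126 = 1.1694.
P₀ = e^(−E₀/kT) / Z = 1.0000/1.1694 = 0.855.

0.855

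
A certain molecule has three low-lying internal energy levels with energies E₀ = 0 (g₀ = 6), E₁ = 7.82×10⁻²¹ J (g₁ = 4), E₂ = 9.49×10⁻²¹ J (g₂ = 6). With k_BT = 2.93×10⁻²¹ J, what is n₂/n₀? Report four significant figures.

n₂/n₀ = (g₂/g₀) exp[−(E₂−E₀)/kT] = (6/6) × exp(−(9.49 ×10⁻²¹ J)/(2.93 ×10⁻²¹ J)) = (6/6) × exp(-3.23891) = 0.03921.

0.03921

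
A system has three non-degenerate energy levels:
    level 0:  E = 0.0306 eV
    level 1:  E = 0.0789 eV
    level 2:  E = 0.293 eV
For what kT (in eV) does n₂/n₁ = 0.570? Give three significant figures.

0.381 eV

n₂/n₁ = exp[−(E₂−E₁)/kT] = 0.570.
⇒ (E₂−E₁)/kT = ln(1/0.570) = ln(1.7544) = 0.56213.
kT = 0.2141 eV / 0.56213 = 0.381 eV.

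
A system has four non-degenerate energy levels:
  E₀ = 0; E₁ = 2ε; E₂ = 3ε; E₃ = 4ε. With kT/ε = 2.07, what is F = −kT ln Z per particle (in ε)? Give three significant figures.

Eᵢ/kT = 0, 0.96618, 1.4493, 1.9324.
Z = Σ e^(−Eᵢ/kT) = e^(−0) + e^(−0.96618) + e^(−1.4493) + e^(−1.9324) = 1.0000 + 0.38053 + 0.23473 + 0.14480 = 1.7601.
F = −kT ln Z = −2.07 × ln(1.7601) = −2.07 × 0.56537 = -1.17 ε.

-1.17 ε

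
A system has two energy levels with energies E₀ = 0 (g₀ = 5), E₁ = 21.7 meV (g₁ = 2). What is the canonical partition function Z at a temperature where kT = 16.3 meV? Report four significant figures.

Eᵢ/kT = 0, 1.33129.
Z = Σ gᵢe^(−Eᵢ/kT) = 5·e^(−0) + 2·e^(−1.33129) = 5.00000 + 0.528273 = 5.52827.

Z = 5.528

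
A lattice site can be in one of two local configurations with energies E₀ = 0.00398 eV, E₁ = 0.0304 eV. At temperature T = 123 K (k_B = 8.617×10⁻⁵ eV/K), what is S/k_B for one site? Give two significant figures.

0.27

k_BT = 8.617×10⁻⁵ × 123 K = 0.01060 eV.
Eᵢ/kT = 0.3755, 2.868.
Z = Σ e^(−Eᵢ/kT) = e^(−0.3755) + e^(−2.868) = 0.6869 + 0.05681 = 0.7437.
⟨E⟩ = Σ EᵢPᵢ = 0.005998 eV.
S/k_B = ln Z + ⟨E⟩/kT = ln(0.7437) + 0.005998/0.01060 = -0.2961 + 0.5658 = 0.27.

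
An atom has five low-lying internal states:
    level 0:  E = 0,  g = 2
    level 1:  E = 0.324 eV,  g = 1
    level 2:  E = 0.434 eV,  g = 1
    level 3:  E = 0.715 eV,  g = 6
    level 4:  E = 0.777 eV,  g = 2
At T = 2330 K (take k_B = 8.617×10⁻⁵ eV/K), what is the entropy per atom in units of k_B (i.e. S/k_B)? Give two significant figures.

1.5

k_BT = 8.617×10⁻⁵ × 2330 K = 0.2008 eV.
Eᵢ/kT = 0, 1.614, 2.161, 3.561, 3.870.
Z = Σ gᵢe^(−Eᵢ/kT) = 2·e^(−0) + 1·e^(−1.614) + 1·e^(−2.161) + 6·e^(−3.561) + 2·e^(−3.870) = 2.000 + 0.1991 + 0.1152 + 0.1705 + 0.04172 = 2.527.
⟨E⟩ = Σ EᵢPᵢ = 0.1064 eV.
S/k_B = ln Z + ⟨E⟩/kT = ln(2.527) + 0.1064/0.2008 = 0.9270 + 0.5299 = 1.5.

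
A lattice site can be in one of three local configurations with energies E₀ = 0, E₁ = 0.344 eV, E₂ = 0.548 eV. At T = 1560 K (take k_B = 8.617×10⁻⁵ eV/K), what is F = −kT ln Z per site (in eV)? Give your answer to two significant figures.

-0.012 eV

k_BT = 8.617×10⁻⁵ × 1560 K = 0.1344 eV.
Eᵢ/kT = 0, 2.560, 4.077.
Z = Σ e^(−Eᵢ/kT) = e^(−0) + e^(−2.560) + e^(−4.077) = 1.000 + 0.07730 + 0.01696 = 1.094.
F = −kT ln Z = −0.1344 × ln(1.094) = −0.1344 × 0.08984 = -0.012 eV.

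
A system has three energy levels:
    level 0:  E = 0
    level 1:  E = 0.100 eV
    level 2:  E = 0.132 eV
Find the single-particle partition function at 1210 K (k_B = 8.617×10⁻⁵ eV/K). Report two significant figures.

Z = 1.7

k_BT = 8.617×10⁻⁵ × 1210 K = 0.1043 eV.
Eᵢ/kT = 0, 0.9588, 1.266.
Z = Σ e^(−Eᵢ/kT) = e^(−0) + e^(−0.9588) + e^(−1.266) = 1.000 + 0.3834 + 0.2820 = 1.665.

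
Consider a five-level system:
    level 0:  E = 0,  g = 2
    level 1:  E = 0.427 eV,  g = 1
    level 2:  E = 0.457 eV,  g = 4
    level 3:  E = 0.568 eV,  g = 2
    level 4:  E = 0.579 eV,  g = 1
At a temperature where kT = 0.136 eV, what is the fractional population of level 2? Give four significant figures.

Eᵢ/kT = 0, 3.13971, 3.36029, 4.17647, 4.25735.
Z = Σ gᵢe^(−Eᵢ/kT) = 2·e^(−0) + 1·e^(−3.13971) + 4·e^(−3.36029) + 2·e^(−4.17647) + 1·e^(−4.25735) = 2.00000 + 0.0432954 + 0.138901 + 0.0307052 + 0.0141598 = 2.22706.
P₂ = g₂ e^(−E₂/kT) / Z = 0.138901/2.22706 = 0.06237.

0.06237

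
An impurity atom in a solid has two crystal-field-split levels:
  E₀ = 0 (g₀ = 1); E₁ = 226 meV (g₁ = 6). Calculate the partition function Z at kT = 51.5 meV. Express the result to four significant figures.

Z = 1.075

Eᵢ/kT = 0, 4.38835.
Z = Σ gᵢe^(−Eᵢ/kT) = 1·e^(−0) + 6·e^(−4.38835) = 1.00000 + 0.0745272 = 1.07453.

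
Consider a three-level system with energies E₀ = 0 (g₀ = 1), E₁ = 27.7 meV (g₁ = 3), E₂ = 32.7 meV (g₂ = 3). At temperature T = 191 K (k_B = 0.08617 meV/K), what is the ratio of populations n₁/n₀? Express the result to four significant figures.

k_BT = 0.08617 × 191 K = 16.4585 meV.
n₁/n₀ = (g₁/g₀) exp[−(E₁−E₀)/kT] = (3/1) × exp(−(27.7 meV)/(16.4585 meV)) = (3/1) × exp(-1.68302) = 0.5574.

0.5574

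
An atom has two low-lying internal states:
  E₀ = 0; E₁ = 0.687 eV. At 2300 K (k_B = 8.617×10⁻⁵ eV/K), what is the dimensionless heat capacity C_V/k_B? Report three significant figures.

0.353

k_BT = 8.617×10⁻⁵ × 2300 K = 0.19819 eV.
Eᵢ/kT = 0, 3.4664.
Z = Σ e^(−Eᵢ/kT) = e^(−0) + e^(−3.4664) = 1.0000 + 0.031229 = 1.0312.
⟨E⟩ = 0.020805 eV, ⟨E²⟩ = 0.014293 eV².
C_V/k_B = (⟨E²⟩ − ⟨E⟩²)/(kT)² = (0.014293 − 0.00043285)/0.039279 = 0.353.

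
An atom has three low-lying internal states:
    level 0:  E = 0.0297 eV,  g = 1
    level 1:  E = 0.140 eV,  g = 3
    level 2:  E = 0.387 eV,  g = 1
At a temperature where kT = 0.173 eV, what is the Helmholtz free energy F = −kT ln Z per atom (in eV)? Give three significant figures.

-0.143 eV

Eᵢ/kT = 0.17168, 0.80925, 2.2370.
Z = Σ gᵢe^(−Eᵢ/kT) = 1·e^(−0.17168) + 3·e^(−0.80925) + 1·e^(−2.2370) = 0.84225 + 1.3356 + 0.10678 = 2.2846.
F = −kT ln Z = −0.173 × ln(2.2846) = −0.173 × 0.82619 = -0.143 eV.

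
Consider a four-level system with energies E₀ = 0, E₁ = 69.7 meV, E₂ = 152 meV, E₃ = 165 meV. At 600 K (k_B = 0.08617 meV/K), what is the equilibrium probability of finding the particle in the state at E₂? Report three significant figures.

0.0391

k_BT = 0.08617 × 600 K = 51.702 meV.
Eᵢ/kT = 0, 1.3481, 2.9399, 3.1914.
Z = Σ e^(−Eᵢ/kT) = e^(−0) + e^(−1.3481) + e^(−2.9399) + e^(−3.1914) = 1.0000 + 0.25973 + 0.052871 + 0.041114 = 1.3537.
P₂ = e^(−E₂/kT) / Z = 0.052871/1.3537 = 0.0391.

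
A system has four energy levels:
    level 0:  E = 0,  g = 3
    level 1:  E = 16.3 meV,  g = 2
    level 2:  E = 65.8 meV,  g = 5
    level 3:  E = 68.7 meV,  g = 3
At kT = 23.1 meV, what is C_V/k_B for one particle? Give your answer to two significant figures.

0.75

Eᵢ/kT = 0, 0.7056, 2.848, 2.974.
Z = Σ gᵢe^(−Eᵢ/kT) = 3·e^(−0) + 2·e^(−0.7056) + 5·e^(−2.848) + 3·e^(−2.974) = 3.000 + 0.9876 + 0.2898 + 0.1533 = 4.431.
⟨E⟩ = 10.31 meV, ⟨E²⟩ = 505.7 meV².
C_V/k_B = (⟨E²⟩ − ⟨E⟩²)/(kT)² = (505.7 − 106.3)/533.6 = 0.75.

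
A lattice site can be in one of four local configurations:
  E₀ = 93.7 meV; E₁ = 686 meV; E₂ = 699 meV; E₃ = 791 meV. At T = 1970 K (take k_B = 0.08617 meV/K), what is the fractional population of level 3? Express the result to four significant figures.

0.01529

k_BT = 0.08617 × 1970 K = 169.755 meV.
Eᵢ/kT = 0.551972, 4.04112, 4.11770, 4.65966.
Z = Σ e^(−Eᵢ/kT) = e^(−0.551972) + e^(−4.04112) + e^(−4.11770) + e^(−4.65966) = 0.575813 + 0.0175778 + 0.0162819 + 0.00946968 = 0.619142.
P₃ = e^(−E₃/kT) / Z = 0.00946968/0.619142 = 0.01529.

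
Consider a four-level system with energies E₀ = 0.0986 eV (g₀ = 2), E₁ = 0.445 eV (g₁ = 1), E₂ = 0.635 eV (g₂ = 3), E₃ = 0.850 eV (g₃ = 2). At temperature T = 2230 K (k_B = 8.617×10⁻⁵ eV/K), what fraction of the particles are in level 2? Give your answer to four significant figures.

0.07702

k_BT = 8.617×10⁻⁵ × 2230 K = 0.192159 eV.
Eᵢ/kT = 0.513117, 2.31579, 3.30456, 4.42342.
Z = Σ gᵢe^(−Eᵢ/kT) = 2·e^(−0.513117) + 1·e^(−2.31579) + 3·e^(−3.30456) + 2·e^(−4.42342) = 1.19725 + 0.0986882 + 0.110146 + 0.0239863 = 1.43007.
P₂ = g₂ e^(−E₂/kT) / Z = 0.110146/1.43007 = 0.07702.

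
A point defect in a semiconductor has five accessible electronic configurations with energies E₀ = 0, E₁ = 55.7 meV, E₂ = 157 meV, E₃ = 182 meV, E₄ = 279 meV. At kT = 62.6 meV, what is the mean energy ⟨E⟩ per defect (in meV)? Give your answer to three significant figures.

Eᵢ/kT = 0, 0.88978, 2.5080, 2.9073, 4.4569.
Z = Σ e^(−Eᵢ/kT) = e^(−0) + e^(−0.88978) + e^(−2.5080) + e^(−2.9073) + e^(−4.4569) = 1.0000 + 0.41075 + 0.081431 + 0.054623 + 0.011598 = 1.5584.
⟨E⟩ = Σ Eᵢ e^(−Eᵢ/kT) / Z = (0·1.0000 + 55.7·0.41075 + 157·0.081431 + 182·0.054623 + 279·0.011598) / 1.5584 = 31.3 meV.

31.3 meV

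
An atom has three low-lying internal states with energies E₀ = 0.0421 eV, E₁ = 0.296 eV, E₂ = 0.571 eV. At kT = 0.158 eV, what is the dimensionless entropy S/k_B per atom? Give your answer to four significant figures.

0.5676

Eᵢ/kT = 0.266456, 1.87342, 3.61392.
Z = Σ e^(−Eᵢ/kT) = e^(−0.266456) + e^(−1.87342) + e^(−3.61392) = 0.766090 + 0.153597 + 0.0269460 = 0.946633.
⟨E⟩ = Σ EᵢPᵢ = 0.0983520 eV.
S/k_B = ln Z + ⟨E⟩/kT = ln(0.946633) + 0.0983520/0.158 = -0.0548438 + 0.622481 = 0.5676.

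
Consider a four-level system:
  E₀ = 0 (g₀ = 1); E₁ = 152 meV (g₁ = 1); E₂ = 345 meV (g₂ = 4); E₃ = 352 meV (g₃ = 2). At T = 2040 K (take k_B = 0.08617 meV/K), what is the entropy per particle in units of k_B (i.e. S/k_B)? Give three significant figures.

1.70

k_BT = 0.08617 × 2040 K = 175.79 meV.
Eᵢ/kT = 0, 0.86467, 1.9626, 2.0024.
Z = Σ gᵢe^(−Eᵢ/kT) = 1·e^(−0) + 1·e^(−0.86467) + 4·e^(−1.9626) + 2·e^(−2.0024) = 1.0000 + 0.42119 + 0.56197 + 0.27002 = 2.2532.
⟨E⟩ = Σ EᵢPᵢ = 156.64 meV.
S/k_B = ln Z + ⟨E⟩/kT = ln(2.2532) + 156.64/175.79 = 0.81235 + 0.89106 = 1.70.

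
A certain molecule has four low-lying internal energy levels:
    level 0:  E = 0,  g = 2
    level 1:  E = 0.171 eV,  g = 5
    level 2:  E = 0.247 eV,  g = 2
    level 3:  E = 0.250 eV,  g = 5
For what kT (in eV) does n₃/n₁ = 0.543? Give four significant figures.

n₃/n₁ = (g₃/g₁) exp[−(E₃−E₁)/kT] = 0.543.
⇒ (E₃−E₁)/kT = ln((5/5)/0.543) = ln(1.84162) = 0.610646.
kT = 0.079 eV / 0.610646 = 0.1294 eV.

0.1294 eV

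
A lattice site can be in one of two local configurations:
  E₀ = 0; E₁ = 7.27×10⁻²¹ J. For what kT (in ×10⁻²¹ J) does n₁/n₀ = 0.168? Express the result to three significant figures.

n₁/n₀ = exp[−(E₁−E₀)/kT] = 0.168.
⇒ (E₁−E₀)/kT = ln(1/0.168) = ln(5.9524) = 1.7838.
kT = 7.27 ×10⁻²¹ J / 1.7838 = 4.08 ×10⁻²¹ J.

4.08 ×10⁻²¹ J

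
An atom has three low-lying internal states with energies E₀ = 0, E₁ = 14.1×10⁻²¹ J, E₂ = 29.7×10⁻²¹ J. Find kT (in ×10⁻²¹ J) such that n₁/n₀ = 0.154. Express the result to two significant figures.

7.5 ×10⁻²¹ J

n₁/n₀ = exp[−(E₁−E₀)/kT] = 0.154.
⇒ (E₁−E₀)/kT = ln(1/0.154) = ln(6.494) = 1.871.
kT = 14.1 ×10⁻²¹ J / 1.871 = 7.5 ×10⁻²¹ J.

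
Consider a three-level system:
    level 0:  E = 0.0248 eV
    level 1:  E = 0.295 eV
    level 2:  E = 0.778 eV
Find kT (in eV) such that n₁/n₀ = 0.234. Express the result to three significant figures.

0.186 eV

n₁/n₀ = exp[−(E₁−E₀)/kT] = 0.234.
⇒ (E₁−E₀)/kT = ln(1/0.234) = ln(4.2735) = 1.4524.
kT = 0.2702 eV / 1.4524 = 0.186 eV.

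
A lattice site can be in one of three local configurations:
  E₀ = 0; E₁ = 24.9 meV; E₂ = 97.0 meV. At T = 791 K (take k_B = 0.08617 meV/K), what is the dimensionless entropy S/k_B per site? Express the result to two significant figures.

k_BT = 0.08617 × 791 K = 68.16 meV.
Eᵢ/kT = 0, 0.3653, 1.423.
Z = Σ e^(−Eᵢ/kT) = e^(−0) + e^(−0.3653) + e^(−1.423) = 1.000 + 0.6940 + 0.2410 = 1.935.
⟨E⟩ = Σ EᵢPᵢ = 21.01 meV.
S/k_B = ln Z + ⟨E⟩/kT = ln(1.935) + 21.01/68.16 = 0.6601 + 0.3082 = 0.97.

0.97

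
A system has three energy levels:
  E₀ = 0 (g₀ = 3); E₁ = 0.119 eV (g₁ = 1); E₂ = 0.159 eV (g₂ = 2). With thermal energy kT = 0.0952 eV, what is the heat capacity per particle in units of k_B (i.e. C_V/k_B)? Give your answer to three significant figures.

Eᵢ/kT = 0, 1.2500, 1.6702.
Z = Σ gᵢe^(−Eᵢ/kT) = 3·e^(−0) + 1·e^(−1.2500) + 2·e^(−1.6702) = 3.0000 + 0.28650 + 0.37642 = 3.6629.
⟨E⟩ = 0.025648 eV, ⟨E²⟩ = 0.0037056 eV².
C_V/k_B = (⟨E²⟩ − ⟨E⟩²)/(kT)² = (0.0037056 − 0.00065782)/0.0090630 = 0.336.

0.336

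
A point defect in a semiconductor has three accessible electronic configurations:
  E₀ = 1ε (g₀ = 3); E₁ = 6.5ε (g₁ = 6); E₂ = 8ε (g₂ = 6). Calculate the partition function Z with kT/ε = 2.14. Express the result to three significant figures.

Z = 2.31

Eᵢ/kT = 0.46729, 3.0374, 3.7383.
Z = Σ gᵢe^(−Eᵢ/kT) = 3·e^(−0.46729) + 6·e^(−3.0374) + 6·e^(−3.7383) = 1.8801 + 0.28776 + 0.14277 = 2.3106.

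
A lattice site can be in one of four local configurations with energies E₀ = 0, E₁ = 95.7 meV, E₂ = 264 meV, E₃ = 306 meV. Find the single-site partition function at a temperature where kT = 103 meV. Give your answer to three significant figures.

Eᵢ/kT = 0, 0.92913, 2.5631, 2.9709.
Z = Σ e^(−Eᵢ/kT) = e^(−0) + e^(−0.92913) + e^(−2.5631) + e^(−2.9709) = 1.0000 + 0.39490 + 0.077065 + 0.051257 = 1.5232.

Z = 1.52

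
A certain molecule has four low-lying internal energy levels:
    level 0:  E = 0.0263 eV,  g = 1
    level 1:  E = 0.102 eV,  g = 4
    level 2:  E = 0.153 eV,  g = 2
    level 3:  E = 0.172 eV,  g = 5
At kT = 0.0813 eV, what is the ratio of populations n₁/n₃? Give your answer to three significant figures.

n₁/n₃ = (g₁/g₃) exp[−(E₁−E₃)/kT] = (4/5) × exp(−(-0.070 eV)/(0.0813 eV)) = (4/5) × exp(0.86101) = 1.89.

1.89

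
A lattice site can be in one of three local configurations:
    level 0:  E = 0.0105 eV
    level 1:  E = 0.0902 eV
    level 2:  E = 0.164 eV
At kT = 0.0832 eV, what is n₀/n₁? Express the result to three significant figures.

2.61

n₀/n₁ = exp[−(E₀−E₁)/kT] = exp(−(-0.0797 eV)/(0.0832 eV)) = exp(0.95793) = 2.61.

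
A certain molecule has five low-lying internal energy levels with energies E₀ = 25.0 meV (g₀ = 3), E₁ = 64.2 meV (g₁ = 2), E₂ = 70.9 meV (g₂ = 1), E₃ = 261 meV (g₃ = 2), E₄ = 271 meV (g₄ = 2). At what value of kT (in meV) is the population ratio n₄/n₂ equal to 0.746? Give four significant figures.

202.9 meV

n₄/n₂ = (g₄/g₂) exp[−(E₄−E₂)/kT] = 0.746.
⇒ (E₄−E₂)/kT = ln((2/1)/0.746) = ln(2.68097) = 0.986179.
kT = 200.1 meV / 0.986179 = 202.9 meV.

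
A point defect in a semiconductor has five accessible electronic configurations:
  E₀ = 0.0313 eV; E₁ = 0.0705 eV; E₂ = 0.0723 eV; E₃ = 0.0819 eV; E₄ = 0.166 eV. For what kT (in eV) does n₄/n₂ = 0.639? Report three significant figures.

0.209 eV

n₄/n₂ = exp[−(E₄−E₂)/kT] = 0.639.
⇒ (E₄−E₂)/kT = ln(1/0.639) = ln(1.5649) = 0.44782.
kT = 0.0937 eV / 0.44782 = 0.209 eV.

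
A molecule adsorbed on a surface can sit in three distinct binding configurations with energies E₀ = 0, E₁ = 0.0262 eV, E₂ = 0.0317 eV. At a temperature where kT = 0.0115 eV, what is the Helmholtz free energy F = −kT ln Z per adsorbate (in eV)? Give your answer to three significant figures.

-0.00177 eV

Eᵢ/kT = 0, 2.2783, 2.7565.
Z = Σ e^(−Eᵢ/kT) = e^(−0) + e^(−2.2783) + e^(−2.7565) = 1.0000 + 0.10246 + 0.063514 = 1.1660.
F = −kT ln Z = −0.0115 × ln(1.1660) = −0.0115 × 0.15358 = -0.00177 eV.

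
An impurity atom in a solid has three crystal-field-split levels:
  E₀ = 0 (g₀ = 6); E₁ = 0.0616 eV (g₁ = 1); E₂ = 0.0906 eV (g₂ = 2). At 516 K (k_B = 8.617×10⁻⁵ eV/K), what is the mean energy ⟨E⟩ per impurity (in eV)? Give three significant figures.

k_BT = 8.617×10⁻⁵ × 516 K = 0.044464 eV.
Eᵢ/kT = 0, 1.3854, 2.0376.
Z = Σ gᵢe^(−Eᵢ/kT) = 6·e^(−0) + 1·e^(−1.3854) + 2·e^(−2.0376) = 6.0000 + 0.25022 + 0.26068 = 6.5109.
⟨E⟩ = Σ Eᵢ gᵢe^(−Eᵢ/kT) / Z = (0·6.0000 + 0.0616·0.25022 + 0.0906·0.26068) / 6.5109 = 0.00599 eV.

0.00599 eV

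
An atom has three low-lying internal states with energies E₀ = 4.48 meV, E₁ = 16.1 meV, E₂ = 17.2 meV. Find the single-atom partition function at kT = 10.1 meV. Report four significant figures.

Z = 1.027

Eᵢ/kT = 0.443564, 1.59406, 1.70297.
Z = Σ e^(−Eᵢ/kT) = e^(−0.443564) + e^(−1.59406) + e^(−1.70297) = 0.641745 + 0.203099 + 0.182142 = 1.02699.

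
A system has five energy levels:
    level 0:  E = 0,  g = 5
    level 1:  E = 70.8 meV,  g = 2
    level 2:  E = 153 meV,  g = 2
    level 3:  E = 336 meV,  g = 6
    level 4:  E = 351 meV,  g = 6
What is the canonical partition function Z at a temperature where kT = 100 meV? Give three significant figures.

Eᵢ/kT = 0, 0.70800, 1.5300, 3.3600, 3.5100.
Z = Σ gᵢe^(−Eᵢ/kT) = 5·e^(−0) + 2·e^(−0.70800) + 2·e^(−1.5300) + 6·e^(−3.3600) + 6·e^(−3.5100) = 5.0000 + 0.98526 + 0.43307 + 0.20841 + 0.17938 = 6.8061.

Z = 6.81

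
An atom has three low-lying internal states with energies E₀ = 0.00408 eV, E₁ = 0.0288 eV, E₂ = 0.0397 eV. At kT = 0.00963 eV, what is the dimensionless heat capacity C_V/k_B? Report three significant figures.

Eᵢ/kT = 0.42368, 2.9907, 4.1225.
Z = Σ e^(−Eᵢ/kT) = e^(−0.42368) + e^(−2.9907) + e^(−4.1225) = 0.65463 + 0.050252 + 0.016204 = 0.72109.
⟨E⟩ = 0.0066031 eV, ⟨E²⟩ = 0.00010833 eV².
C_V/k_B = (⟨E²⟩ − ⟨E⟩²)/(kT)² = (0.00010833 − 0.000043601)/0.000092737 = 0.698.

0.698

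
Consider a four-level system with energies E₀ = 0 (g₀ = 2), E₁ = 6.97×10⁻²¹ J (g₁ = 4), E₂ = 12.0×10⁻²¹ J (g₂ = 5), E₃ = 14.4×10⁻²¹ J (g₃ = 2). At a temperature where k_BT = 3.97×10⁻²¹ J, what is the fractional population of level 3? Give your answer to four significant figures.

0.01780

Eᵢ/kT = 0, 1.75567, 3.02267, 3.62720.
Z = Σ gᵢe^(−Eᵢ/kT) = 2·e^(−0) + 4·e^(−1.75567) + 5·e^(−3.02267) + 2·e^(−3.62720) = 2.00000 + 0.691166 + 0.243355 + 0.0531811 = 2.98770.
P₃ = g₃ e^(−E₃/kT) / Z = 0.0531811/2.98770 = 0.01780.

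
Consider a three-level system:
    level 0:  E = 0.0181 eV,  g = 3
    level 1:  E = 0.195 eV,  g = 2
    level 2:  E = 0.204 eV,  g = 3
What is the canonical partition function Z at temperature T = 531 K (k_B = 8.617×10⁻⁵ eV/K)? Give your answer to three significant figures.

Z = 2.08

k_BT = 8.617×10⁻⁵ × 531 K = 0.045756 eV.
Eᵢ/kT = 0.39558, 4.2617, 4.4584.
Z = Σ gᵢe^(−Eᵢ/kT) = 3·e^(−0.39558) + 2·e^(−4.2617) + 3·e^(−4.4584) = 2.0199 + 0.028197 + 0.034743 = 2.0828.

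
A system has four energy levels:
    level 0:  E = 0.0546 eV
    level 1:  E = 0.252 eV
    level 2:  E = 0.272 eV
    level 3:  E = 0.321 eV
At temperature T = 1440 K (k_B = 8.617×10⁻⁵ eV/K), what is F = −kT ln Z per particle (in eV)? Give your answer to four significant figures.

0.004784 eV

k_BT = 8.617×10⁻⁵ × 1440 K = 0.124085 eV.
Eᵢ/kT = 0.440021, 2.03087, 2.19205, 2.58694.
Z = Σ e^(−Eᵢ/kT) = e^(−0.440021) + e^(−2.03087) + e^(−2.19205) + e^(−2.58694) = 0.644023 + 0.131221 + 0.111688 + 0.0752500 = 0.962182.
F = −kT ln Z = −0.124085 × ln(0.962182) = −0.124085 × -0.0385517 = 0.004784 eV.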